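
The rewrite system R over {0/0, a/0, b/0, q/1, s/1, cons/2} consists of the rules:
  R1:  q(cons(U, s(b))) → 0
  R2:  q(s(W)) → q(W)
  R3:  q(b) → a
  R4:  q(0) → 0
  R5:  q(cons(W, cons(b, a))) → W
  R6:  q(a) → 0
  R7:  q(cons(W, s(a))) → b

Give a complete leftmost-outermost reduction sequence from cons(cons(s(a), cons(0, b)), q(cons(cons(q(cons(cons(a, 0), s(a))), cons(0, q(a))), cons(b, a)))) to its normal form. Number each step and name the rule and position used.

cons(cons(s(a), cons(0, b)), cons(b, cons(0, 0)))

1. cons(cons(s(a), cons(0, b)), q(cons(cons(q(cons(cons(a, 0), s(a))), cons(0, q(a))), cons(b, a))))  →  cons(cons(s(a), cons(0, b)), cons(q(cons(cons(a, 0), s(a))), cons(0, q(a))))   [R5 at 2]
2. cons(cons(s(a), cons(0, b)), cons(q(cons(cons(a, 0), s(a))), cons(0, q(a))))  →  cons(cons(s(a), cons(0, b)), cons(b, cons(0, q(a))))   [R7 at 2.1]
3. cons(cons(s(a), cons(0, b)), cons(b, cons(0, q(a))))  →  cons(cons(s(a), cons(0, b)), cons(b, cons(0, 0)))   [R6 at 2.2.2]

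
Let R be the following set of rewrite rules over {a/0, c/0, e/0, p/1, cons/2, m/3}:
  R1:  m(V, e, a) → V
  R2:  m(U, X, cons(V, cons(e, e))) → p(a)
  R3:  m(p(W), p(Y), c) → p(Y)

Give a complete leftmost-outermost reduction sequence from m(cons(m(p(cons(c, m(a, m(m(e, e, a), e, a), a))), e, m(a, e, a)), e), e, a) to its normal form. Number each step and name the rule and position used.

1. m(cons(m(p(cons(c, m(a, m(m(e, e, a), e, a), a))), e, m(a, e, a)), e), e, a)  →  cons(m(p(cons(c, m(a, m(m(e, e, a), e, a), a))), e, m(a, e, a)), e)   [R1 at ε]
2. cons(m(p(cons(c, m(a, m(m(e, e, a), e, a), a))), e, m(a, e, a)), e)  →  cons(m(p(cons(c, m(a, m(e, e, a), a))), e, m(a, e, a)), e)   [R1 at 1.1.1.2.2]
3. cons(m(p(cons(c, m(a, m(e, e, a), a))), e, m(a, e, a)), e)  →  cons(m(p(cons(c, m(a, e, a))), e, m(a, e, a)), e)   [R1 at 1.1.1.2.2]
4. cons(m(p(cons(c, m(a, e, a))), e, m(a, e, a)), e)  →  cons(m(p(cons(c, a)), e, m(a, e, a)), e)   [R1 at 1.1.1.2]
5. cons(m(p(cons(c, a)), e, m(a, e, a)), e)  →  cons(m(p(cons(c, a)), e, a), e)   [R1 at 1.3]
6. cons(m(p(cons(c, a)), e, a), e)  →  cons(p(cons(c, a)), e)   [R1 at 1]

cons(p(cons(c, a)), e)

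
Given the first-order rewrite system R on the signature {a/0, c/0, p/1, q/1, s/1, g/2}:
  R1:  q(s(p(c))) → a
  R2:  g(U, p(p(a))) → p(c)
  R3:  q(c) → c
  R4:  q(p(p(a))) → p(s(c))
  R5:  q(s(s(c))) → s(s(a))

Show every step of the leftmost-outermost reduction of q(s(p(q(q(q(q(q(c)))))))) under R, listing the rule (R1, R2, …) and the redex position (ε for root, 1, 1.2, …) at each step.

a

1. q(s(p(q(q(q(q(q(c))))))))  →  q(s(p(q(q(q(q(c)))))))   [R3 at 1.1.1.1.1.1.1]
2. q(s(p(q(q(q(q(c)))))))  →  q(s(p(q(q(q(c))))))   [R3 at 1.1.1.1.1.1]
3. q(s(p(q(q(q(c))))))  →  q(s(p(q(q(c)))))   [R3 at 1.1.1.1.1]
4. q(s(p(q(q(c)))))  →  q(s(p(q(c))))   [R3 at 1.1.1.1]
5. q(s(p(q(c))))  →  q(s(p(c)))   [R3 at 1.1.1]
6. q(s(p(c)))  →  a   [R1 at ε]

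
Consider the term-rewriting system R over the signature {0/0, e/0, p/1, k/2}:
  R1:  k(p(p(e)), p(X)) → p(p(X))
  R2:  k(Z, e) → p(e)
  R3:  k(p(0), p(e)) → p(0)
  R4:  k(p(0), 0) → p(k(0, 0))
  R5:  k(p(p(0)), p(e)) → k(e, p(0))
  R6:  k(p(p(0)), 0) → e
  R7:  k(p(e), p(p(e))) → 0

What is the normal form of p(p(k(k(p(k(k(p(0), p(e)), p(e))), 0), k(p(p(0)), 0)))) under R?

p(p(p(e)))

1. p(p(k(k(p(k(k(p(0), p(e)), p(e))), 0), k(p(p(0)), 0))))  →  p(p(k(k(p(k(p(0), p(e))), 0), k(p(p(0)), 0))))   [R3 at 1.1.1.1.1.1]
2. p(p(k(k(p(k(p(0), p(e))), 0), k(p(p(0)), 0))))  →  p(p(k(k(p(p(0)), 0), k(p(p(0)), 0))))   [R3 at 1.1.1.1.1]
3. p(p(k(k(p(p(0)), 0), k(p(p(0)), 0))))  →  p(p(k(e, k(p(p(0)), 0))))   [R6 at 1.1.1]
4. p(p(k(e, k(p(p(0)), 0))))  →  p(p(k(e, e)))   [R6 at 1.1.2]
5. p(p(k(e, e)))  →  p(p(p(e)))   [R2 at 1.1]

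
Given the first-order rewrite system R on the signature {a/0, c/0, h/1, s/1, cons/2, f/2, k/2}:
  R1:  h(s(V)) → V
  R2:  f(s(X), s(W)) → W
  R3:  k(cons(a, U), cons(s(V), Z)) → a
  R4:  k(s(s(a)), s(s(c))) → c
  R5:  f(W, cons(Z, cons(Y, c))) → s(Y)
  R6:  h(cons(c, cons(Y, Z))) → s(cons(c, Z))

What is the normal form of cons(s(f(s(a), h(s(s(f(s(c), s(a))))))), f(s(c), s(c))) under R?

cons(s(a), c)

1. cons(s(f(s(a), h(s(s(f(s(c), s(a))))))), f(s(c), s(c)))  →  cons(s(f(s(a), s(f(s(c), s(a))))), f(s(c), s(c)))   [R1 at 1.1.2]
2. cons(s(f(s(a), s(f(s(c), s(a))))), f(s(c), s(c)))  →  cons(s(f(s(c), s(a))), f(s(c), s(c)))   [R2 at 1.1]
3. cons(s(f(s(c), s(a))), f(s(c), s(c)))  →  cons(s(a), f(s(c), s(c)))   [R2 at 1.1]
4. cons(s(a), f(s(c), s(c)))  →  cons(s(a), c)   [R2 at 2]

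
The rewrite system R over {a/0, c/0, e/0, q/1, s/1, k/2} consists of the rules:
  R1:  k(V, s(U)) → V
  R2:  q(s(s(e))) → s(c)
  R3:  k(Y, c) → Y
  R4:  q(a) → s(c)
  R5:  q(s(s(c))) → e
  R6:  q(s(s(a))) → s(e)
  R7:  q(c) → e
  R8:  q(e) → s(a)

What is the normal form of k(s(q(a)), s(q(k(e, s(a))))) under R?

1. k(s(q(a)), s(q(k(e, s(a)))))  →  s(q(a))   [R1 at ε]
2. s(q(a))  →  s(s(c))   [R4 at 1]

s(s(c))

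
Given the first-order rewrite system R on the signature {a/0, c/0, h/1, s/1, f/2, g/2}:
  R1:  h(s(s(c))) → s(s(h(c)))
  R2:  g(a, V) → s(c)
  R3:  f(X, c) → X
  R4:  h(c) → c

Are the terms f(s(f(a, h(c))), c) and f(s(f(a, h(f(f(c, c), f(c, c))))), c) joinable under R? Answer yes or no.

Reduce t₁ = f(s(f(a, h(c))), c):
1. f(s(f(a, h(c))), c)  →  s(f(a, h(c)))   [R3 at ε]
2. s(f(a, h(c)))  →  s(f(a, c))   [R4 at 1.2]
3. s(f(a, c))  →  s(a)   [R3 at 1]

Reduce t₂ = f(s(f(a, h(f(f(c, c), f(c, c))))), c):
1. f(s(f(a, h(f(f(c, c), f(c, c))))), c)  →  s(f(a, h(f(f(c, c), f(c, c)))))   [R3 at ε]
2. s(f(a, h(f(f(c, c), f(c, c)))))  →  s(f(a, h(f(c, f(c, c)))))   [R3 at 1.2.1.1]
3. s(f(a, h(f(c, f(c, c)))))  →  s(f(a, h(f(c, c))))   [R3 at 1.2.1.2]
4. s(f(a, h(f(c, c))))  →  s(f(a, h(c)))   [R3 at 1.2.1]
5. s(f(a, h(c)))  →  s(f(a, c))   [R4 at 1.2]
6. s(f(a, c))  →  s(a)   [R3 at 1]

yes — NF(t₁) = s(a), NF(t₂) = s(a)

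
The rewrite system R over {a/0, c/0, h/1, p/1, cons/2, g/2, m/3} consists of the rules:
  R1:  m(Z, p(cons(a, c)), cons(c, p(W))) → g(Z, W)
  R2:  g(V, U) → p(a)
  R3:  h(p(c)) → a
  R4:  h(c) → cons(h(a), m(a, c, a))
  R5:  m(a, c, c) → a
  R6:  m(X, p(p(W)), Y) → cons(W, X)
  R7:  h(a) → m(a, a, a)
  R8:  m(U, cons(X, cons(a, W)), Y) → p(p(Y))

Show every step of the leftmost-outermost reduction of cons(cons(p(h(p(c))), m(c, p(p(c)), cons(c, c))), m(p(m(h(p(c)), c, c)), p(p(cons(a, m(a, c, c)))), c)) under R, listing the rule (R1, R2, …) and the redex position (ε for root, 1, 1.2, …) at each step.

cons(cons(p(a), cons(c, c)), cons(cons(a, a), p(a)))

1. cons(cons(p(h(p(c))), m(c, p(p(c)), cons(c, c))), m(p(m(h(p(c)), c, c)), p(p(cons(a, m(a, c, c)))), c))  →  cons(cons(p(a), m(c, p(p(c)), cons(c, c))), m(p(m(h(p(c)), c, c)), p(p(cons(a, m(a, c, c)))), c))   [R3 at 1.1.1]
2. cons(cons(p(a), m(c, p(p(c)), cons(c, c))), m(p(m(h(p(c)), c, c)), p(p(cons(a, m(a, c, c)))), c))  →  cons(cons(p(a), cons(c, c)), m(p(m(h(p(c)), c, c)), p(p(cons(a, m(a, c, c)))), c))   [R6 at 1.2]
3. cons(cons(p(a), cons(c, c)), m(p(m(h(p(c)), c, c)), p(p(cons(a, m(a, c, c)))), c))  →  cons(cons(p(a), cons(c, c)), cons(cons(a, m(a, c, c)), p(m(h(p(c)), c, c))))   [R6 at 2]
4. cons(cons(p(a), cons(c, c)), cons(cons(a, m(a, c, c)), p(m(h(p(c)), c, c))))  →  cons(cons(p(a), cons(c, c)), cons(cons(a, a), p(m(h(p(c)), c, c))))   [R5 at 2.1.2]
5. cons(cons(p(a), cons(c, c)), cons(cons(a, a), p(m(h(p(c)), c, c))))  →  cons(cons(p(a), cons(c, c)), cons(cons(a, a), p(m(a, c, c))))   [R3 at 2.2.1.1]
6. cons(cons(p(a), cons(c, c)), cons(cons(a, a), p(m(a, c, c))))  →  cons(cons(p(a), cons(c, c)), cons(cons(a, a), p(a)))   [R5 at 2.2.1]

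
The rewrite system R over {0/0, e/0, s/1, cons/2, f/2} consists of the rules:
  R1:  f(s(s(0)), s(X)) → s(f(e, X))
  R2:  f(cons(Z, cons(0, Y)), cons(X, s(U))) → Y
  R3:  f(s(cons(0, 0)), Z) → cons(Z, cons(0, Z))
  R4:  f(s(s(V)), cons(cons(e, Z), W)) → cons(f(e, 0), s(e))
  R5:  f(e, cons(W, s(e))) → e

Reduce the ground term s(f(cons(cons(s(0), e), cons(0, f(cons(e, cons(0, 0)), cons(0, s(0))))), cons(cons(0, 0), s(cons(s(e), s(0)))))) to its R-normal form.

s(0)

1. s(f(cons(cons(s(0), e), cons(0, f(cons(e, cons(0, 0)), cons(0, s(0))))), cons(cons(0, 0), s(cons(s(e), s(0))))))  →  s(f(cons(e, cons(0, 0)), cons(0, s(0))))   [R2 at 1]
2. s(f(cons(e, cons(0, 0)), cons(0, s(0))))  →  s(0)   [R2 at 1]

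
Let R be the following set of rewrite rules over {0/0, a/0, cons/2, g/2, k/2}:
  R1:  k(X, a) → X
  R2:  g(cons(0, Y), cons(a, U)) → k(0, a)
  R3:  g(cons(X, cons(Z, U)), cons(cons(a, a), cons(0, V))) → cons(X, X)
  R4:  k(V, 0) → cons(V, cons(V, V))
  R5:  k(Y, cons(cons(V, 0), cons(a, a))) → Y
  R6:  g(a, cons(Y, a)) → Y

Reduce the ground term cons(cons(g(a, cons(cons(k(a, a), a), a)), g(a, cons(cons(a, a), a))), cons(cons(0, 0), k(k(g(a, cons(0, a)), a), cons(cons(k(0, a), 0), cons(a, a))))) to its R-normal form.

cons(cons(cons(a, a), cons(a, a)), cons(cons(0, 0), 0))

1. cons(cons(g(a, cons(cons(k(a, a), a), a)), g(a, cons(cons(a, a), a))), cons(cons(0, 0), k(k(g(a, cons(0, a)), a), cons(cons(k(0, a), 0), cons(a, a)))))  →  cons(cons(cons(k(a, a), a), g(a, cons(cons(a, a), a))), cons(cons(0, 0), k(k(g(a, cons(0, a)), a), cons(cons(k(0, a), 0), cons(a, a)))))   [R6 at 1.1]
2. cons(cons(cons(k(a, a), a), g(a, cons(cons(a, a), a))), cons(cons(0, 0), k(k(g(a, cons(0, a)), a), cons(cons(k(0, a), 0), cons(a, a)))))  →  cons(cons(cons(a, a), g(a, cons(cons(a, a), a))), cons(cons(0, 0), k(k(g(a, cons(0, a)), a), cons(cons(k(0, a), 0), cons(a, a)))))   [R1 at 1.1.1]
3. cons(cons(cons(a, a), g(a, cons(cons(a, a), a))), cons(cons(0, 0), k(k(g(a, cons(0, a)), a), cons(cons(k(0, a), 0), cons(a, a)))))  →  cons(cons(cons(a, a), cons(a, a)), cons(cons(0, 0), k(k(g(a, cons(0, a)), a), cons(cons(k(0, a), 0), cons(a, a)))))   [R6 at 1.2]
4. cons(cons(cons(a, a), cons(a, a)), cons(cons(0, 0), k(k(g(a, cons(0, a)), a), cons(cons(k(0, a), 0), cons(a, a)))))  →  cons(cons(cons(a, a), cons(a, a)), cons(cons(0, 0), k(g(a, cons(0, a)), a)))   [R5 at 2.2]
5. cons(cons(cons(a, a), cons(a, a)), cons(cons(0, 0), k(g(a, cons(0, a)), a)))  →  cons(cons(cons(a, a), cons(a, a)), cons(cons(0, 0), g(a, cons(0, a))))   [R1 at 2.2]
6. cons(cons(cons(a, a), cons(a, a)), cons(cons(0, 0), g(a, cons(0, a))))  →  cons(cons(cons(a, a), cons(a, a)), cons(cons(0, 0), 0))   [R6 at 2.2]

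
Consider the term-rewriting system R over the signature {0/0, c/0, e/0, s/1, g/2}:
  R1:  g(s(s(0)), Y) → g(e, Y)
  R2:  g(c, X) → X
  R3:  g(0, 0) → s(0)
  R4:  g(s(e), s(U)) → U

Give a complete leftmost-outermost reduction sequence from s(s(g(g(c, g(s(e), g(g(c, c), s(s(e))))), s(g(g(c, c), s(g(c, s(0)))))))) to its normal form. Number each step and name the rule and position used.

1. s(s(g(g(c, g(s(e), g(g(c, c), s(s(e))))), s(g(g(c, c), s(g(c, s(0))))))))  →  s(s(g(g(s(e), g(g(c, c), s(s(e)))), s(g(g(c, c), s(g(c, s(0))))))))   [R2 at 1.1.1]
2. s(s(g(g(s(e), g(g(c, c), s(s(e)))), s(g(g(c, c), s(g(c, s(0))))))))  →  s(s(g(g(s(e), g(c, s(s(e)))), s(g(g(c, c), s(g(c, s(0))))))))   [R2 at 1.1.1.2.1]
3. s(s(g(g(s(e), g(c, s(s(e)))), s(g(g(c, c), s(g(c, s(0))))))))  →  s(s(g(g(s(e), s(s(e))), s(g(g(c, c), s(g(c, s(0))))))))   [R2 at 1.1.1.2]
4. s(s(g(g(s(e), s(s(e))), s(g(g(c, c), s(g(c, s(0))))))))  →  s(s(g(s(e), s(g(g(c, c), s(g(c, s(0))))))))   [R4 at 1.1.1]
5. s(s(g(s(e), s(g(g(c, c), s(g(c, s(0))))))))  →  s(s(g(g(c, c), s(g(c, s(0))))))   [R4 at 1.1]
6. s(s(g(g(c, c), s(g(c, s(0))))))  →  s(s(g(c, s(g(c, s(0))))))   [R2 at 1.1.1]
7. s(s(g(c, s(g(c, s(0))))))  →  s(s(s(g(c, s(0)))))   [R2 at 1.1]
8. s(s(s(g(c, s(0)))))  →  s(s(s(s(0))))   [R2 at 1.1.1]

s(s(s(s(0))))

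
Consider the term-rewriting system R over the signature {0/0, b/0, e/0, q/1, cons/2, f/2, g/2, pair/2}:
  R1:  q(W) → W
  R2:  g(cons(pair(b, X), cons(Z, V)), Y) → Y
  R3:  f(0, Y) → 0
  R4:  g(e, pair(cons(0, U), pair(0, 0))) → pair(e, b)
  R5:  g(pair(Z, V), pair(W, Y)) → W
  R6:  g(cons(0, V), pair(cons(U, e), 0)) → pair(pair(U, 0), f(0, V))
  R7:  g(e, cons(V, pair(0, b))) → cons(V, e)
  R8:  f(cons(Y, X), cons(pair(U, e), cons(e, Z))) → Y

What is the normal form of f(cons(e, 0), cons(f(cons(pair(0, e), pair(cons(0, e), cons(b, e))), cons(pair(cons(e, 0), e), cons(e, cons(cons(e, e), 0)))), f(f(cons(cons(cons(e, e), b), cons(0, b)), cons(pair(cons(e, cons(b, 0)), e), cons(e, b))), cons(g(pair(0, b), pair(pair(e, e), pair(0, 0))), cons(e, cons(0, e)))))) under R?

e

1. f(cons(e, 0), cons(f(cons(pair(0, e), pair(cons(0, e), cons(b, e))), cons(pair(cons(e, 0), e), cons(e, cons(cons(e, e), 0)))), f(f(cons(cons(cons(e, e), b), cons(0, b)), cons(pair(cons(e, cons(b, 0)), e), cons(e, b))), cons(g(pair(0, b), pair(pair(e, e), pair(0, 0))), cons(e, cons(0, e))))))  →  f(cons(e, 0), cons(pair(0, e), f(f(cons(cons(cons(e, e), b), cons(0, b)), cons(pair(cons(e, cons(b, 0)), e), cons(e, b))), cons(g(pair(0, b), pair(pair(e, e), pair(0, 0))), cons(e, cons(0, e))))))   [R8 at 2.1]
2. f(cons(e, 0), cons(pair(0, e), f(f(cons(cons(cons(e, e), b), cons(0, b)), cons(pair(cons(e, cons(b, 0)), e), cons(e, b))), cons(g(pair(0, b), pair(pair(e, e), pair(0, 0))), cons(e, cons(0, e))))))  →  f(cons(e, 0), cons(pair(0, e), f(cons(cons(e, e), b), cons(g(pair(0, b), pair(pair(e, e), pair(0, 0))), cons(e, cons(0, e))))))   [R8 at 2.2.1]
3. f(cons(e, 0), cons(pair(0, e), f(cons(cons(e, e), b), cons(g(pair(0, b), pair(pair(e, e), pair(0, 0))), cons(e, cons(0, e))))))  →  f(cons(e, 0), cons(pair(0, e), f(cons(cons(e, e), b), cons(pair(e, e), cons(e, cons(0, e))))))   [R5 at 2.2.2.1]
4. f(cons(e, 0), cons(pair(0, e), f(cons(cons(e, e), b), cons(pair(e, e), cons(e, cons(0, e))))))  →  f(cons(e, 0), cons(pair(0, e), cons(e, e)))   [R8 at 2.2]
5. f(cons(e, 0), cons(pair(0, e), cons(e, e)))  →  e   [R8 at ε]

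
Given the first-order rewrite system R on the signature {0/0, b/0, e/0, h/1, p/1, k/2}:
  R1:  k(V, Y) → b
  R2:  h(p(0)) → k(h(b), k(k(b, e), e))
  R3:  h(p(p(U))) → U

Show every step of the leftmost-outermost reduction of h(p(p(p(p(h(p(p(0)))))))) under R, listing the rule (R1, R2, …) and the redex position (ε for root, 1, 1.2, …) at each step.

p(p(0))

1. h(p(p(p(p(h(p(p(0))))))))  →  p(p(h(p(p(0)))))   [R3 at ε]
2. p(p(h(p(p(0)))))  →  p(p(0))   [R3 at 1.1]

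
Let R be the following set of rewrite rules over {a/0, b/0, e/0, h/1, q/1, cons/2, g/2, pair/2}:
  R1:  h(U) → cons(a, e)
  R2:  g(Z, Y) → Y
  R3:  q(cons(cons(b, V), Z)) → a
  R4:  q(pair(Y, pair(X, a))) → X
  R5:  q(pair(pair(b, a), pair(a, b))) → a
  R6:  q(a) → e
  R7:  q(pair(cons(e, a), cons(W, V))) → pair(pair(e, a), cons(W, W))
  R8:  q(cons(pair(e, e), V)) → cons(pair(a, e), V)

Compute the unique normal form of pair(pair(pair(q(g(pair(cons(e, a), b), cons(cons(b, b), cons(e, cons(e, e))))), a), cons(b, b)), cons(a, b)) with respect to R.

pair(pair(pair(a, a), cons(b, b)), cons(a, b))

1. pair(pair(pair(q(g(pair(cons(e, a), b), cons(cons(b, b), cons(e, cons(e, e))))), a), cons(b, b)), cons(a, b))  →  pair(pair(pair(q(cons(cons(b, b), cons(e, cons(e, e)))), a), cons(b, b)), cons(a, b))   [R2 at 1.1.1.1]
2. pair(pair(pair(q(cons(cons(b, b), cons(e, cons(e, e)))), a), cons(b, b)), cons(a, b))  →  pair(pair(pair(a, a), cons(b, b)), cons(a, b))   [R3 at 1.1.1]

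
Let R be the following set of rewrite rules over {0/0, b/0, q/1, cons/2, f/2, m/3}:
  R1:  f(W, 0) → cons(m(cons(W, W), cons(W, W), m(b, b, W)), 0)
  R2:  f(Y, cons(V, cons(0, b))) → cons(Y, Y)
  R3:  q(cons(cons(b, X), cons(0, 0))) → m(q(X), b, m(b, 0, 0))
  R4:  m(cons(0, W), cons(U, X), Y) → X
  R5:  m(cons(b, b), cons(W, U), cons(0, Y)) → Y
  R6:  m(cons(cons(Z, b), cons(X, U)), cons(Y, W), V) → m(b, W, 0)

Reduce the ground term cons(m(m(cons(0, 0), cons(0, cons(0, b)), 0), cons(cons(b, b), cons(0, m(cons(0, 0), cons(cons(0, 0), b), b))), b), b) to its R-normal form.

1. cons(m(m(cons(0, 0), cons(0, cons(0, b)), 0), cons(cons(b, b), cons(0, m(cons(0, 0), cons(cons(0, 0), b), b))), b), b)  →  cons(m(cons(0, b), cons(cons(b, b), cons(0, m(cons(0, 0), cons(cons(0, 0), b), b))), b), b)   [R4 at 1.1]
2. cons(m(cons(0, b), cons(cons(b, b), cons(0, m(cons(0, 0), cons(cons(0, 0), b), b))), b), b)  →  cons(cons(0, m(cons(0, 0), cons(cons(0, 0), b), b)), b)   [R4 at 1]
3. cons(cons(0, m(cons(0, 0), cons(cons(0, 0), b), b)), b)  →  cons(cons(0, b), b)   [R4 at 1.2]

cons(cons(0, b), b)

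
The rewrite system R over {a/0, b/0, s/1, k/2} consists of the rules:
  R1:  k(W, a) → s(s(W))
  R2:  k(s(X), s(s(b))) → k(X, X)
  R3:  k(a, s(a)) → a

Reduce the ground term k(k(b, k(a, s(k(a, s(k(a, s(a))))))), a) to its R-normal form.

s(s(s(s(b))))

1. k(k(b, k(a, s(k(a, s(k(a, s(a))))))), a)  →  s(s(k(b, k(a, s(k(a, s(k(a, s(a)))))))))   [R1 at ε]
2. s(s(k(b, k(a, s(k(a, s(k(a, s(a)))))))))  →  s(s(k(b, k(a, s(k(a, s(a)))))))   [R3 at 1.1.2.2.1.2.1]
3. s(s(k(b, k(a, s(k(a, s(a)))))))  →  s(s(k(b, k(a, s(a)))))   [R3 at 1.1.2.2.1]
4. s(s(k(b, k(a, s(a)))))  →  s(s(k(b, a)))   [R3 at 1.1.2]
5. s(s(k(b, a)))  →  s(s(s(s(b))))   [R1 at 1.1]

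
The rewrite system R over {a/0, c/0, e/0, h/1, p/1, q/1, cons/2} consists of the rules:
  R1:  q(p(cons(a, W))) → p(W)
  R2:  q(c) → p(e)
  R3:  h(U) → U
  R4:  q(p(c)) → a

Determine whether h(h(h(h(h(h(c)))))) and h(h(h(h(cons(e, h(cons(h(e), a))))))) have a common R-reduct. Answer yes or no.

no — NF(t₁) = c, NF(t₂) = cons(e, cons(e, a))

Reduce t₁ = h(h(h(h(h(h(c)))))):
1. h(h(h(h(h(h(c))))))  →  h(h(h(h(h(c)))))   [R3 at ε]
2. h(h(h(h(h(c)))))  →  h(h(h(h(c))))   [R3 at ε]
3. h(h(h(h(c))))  →  h(h(h(c)))   [R3 at ε]
4. h(h(h(c)))  →  h(h(c))   [R3 at ε]
5. h(h(c))  →  h(c)   [R3 at ε]
6. h(c)  →  c   [R3 at ε]

Reduce t₂ = h(h(h(h(cons(e, h(cons(h(e), a))))))):
1. h(h(h(h(cons(e, h(cons(h(e), a)))))))  →  h(h(h(cons(e, h(cons(h(e), a))))))   [R3 at ε]
2. h(h(h(cons(e, h(cons(h(e), a))))))  →  h(h(cons(e, h(cons(h(e), a)))))   [R3 at ε]
3. h(h(cons(e, h(cons(h(e), a)))))  →  h(cons(e, h(cons(h(e), a))))   [R3 at ε]
4. h(cons(e, h(cons(h(e), a))))  →  cons(e, h(cons(h(e), a)))   [R3 at ε]
5. cons(e, h(cons(h(e), a)))  →  cons(e, cons(h(e), a))   [R3 at 2]
6. cons(e, cons(h(e), a))  →  cons(e, cons(e, a))   [R3 at 2.1]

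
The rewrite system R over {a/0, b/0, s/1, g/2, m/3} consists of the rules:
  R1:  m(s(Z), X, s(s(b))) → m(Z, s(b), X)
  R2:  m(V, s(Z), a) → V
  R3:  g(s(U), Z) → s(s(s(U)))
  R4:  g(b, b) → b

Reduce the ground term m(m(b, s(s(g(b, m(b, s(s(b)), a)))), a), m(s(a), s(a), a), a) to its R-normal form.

b

1. m(m(b, s(s(g(b, m(b, s(s(b)), a)))), a), m(s(a), s(a), a), a)  →  m(b, m(s(a), s(a), a), a)   [R2 at 1]
2. m(b, m(s(a), s(a), a), a)  →  m(b, s(a), a)   [R2 at 2]
3. m(b, s(a), a)  →  b   [R2 at ε]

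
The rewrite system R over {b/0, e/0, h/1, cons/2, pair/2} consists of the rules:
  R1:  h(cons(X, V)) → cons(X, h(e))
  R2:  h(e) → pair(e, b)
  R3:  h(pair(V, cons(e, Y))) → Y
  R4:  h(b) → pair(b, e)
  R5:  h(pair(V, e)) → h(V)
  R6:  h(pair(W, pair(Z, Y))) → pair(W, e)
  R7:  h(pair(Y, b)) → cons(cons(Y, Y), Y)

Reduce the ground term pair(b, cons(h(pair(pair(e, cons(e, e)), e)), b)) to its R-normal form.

pair(b, cons(e, b))

1. pair(b, cons(h(pair(pair(e, cons(e, e)), e)), b))  →  pair(b, cons(h(pair(e, cons(e, e))), b))   [R5 at 2.1]
2. pair(b, cons(h(pair(e, cons(e, e))), b))  →  pair(b, cons(e, b))   [R3 at 2.1]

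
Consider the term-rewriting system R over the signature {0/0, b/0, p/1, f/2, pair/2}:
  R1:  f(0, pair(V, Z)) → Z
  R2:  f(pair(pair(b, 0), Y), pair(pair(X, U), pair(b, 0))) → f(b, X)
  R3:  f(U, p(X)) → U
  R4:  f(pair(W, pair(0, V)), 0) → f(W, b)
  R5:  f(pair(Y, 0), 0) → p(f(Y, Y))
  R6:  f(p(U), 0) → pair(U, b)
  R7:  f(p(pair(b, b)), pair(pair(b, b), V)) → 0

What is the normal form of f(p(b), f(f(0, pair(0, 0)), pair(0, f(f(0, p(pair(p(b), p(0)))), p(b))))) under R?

pair(b, b)

1. f(p(b), f(f(0, pair(0, 0)), pair(0, f(f(0, p(pair(p(b), p(0)))), p(b)))))  →  f(p(b), f(0, pair(0, f(f(0, p(pair(p(b), p(0)))), p(b)))))   [R1 at 2.1]
2. f(p(b), f(0, pair(0, f(f(0, p(pair(p(b), p(0)))), p(b)))))  →  f(p(b), f(f(0, p(pair(p(b), p(0)))), p(b)))   [R1 at 2]
3. f(p(b), f(f(0, p(pair(p(b), p(0)))), p(b)))  →  f(p(b), f(0, p(pair(p(b), p(0)))))   [R3 at 2]
4. f(p(b), f(0, p(pair(p(b), p(0)))))  →  f(p(b), 0)   [R3 at 2]
5. f(p(b), 0)  →  pair(b, b)   [R6 at ε]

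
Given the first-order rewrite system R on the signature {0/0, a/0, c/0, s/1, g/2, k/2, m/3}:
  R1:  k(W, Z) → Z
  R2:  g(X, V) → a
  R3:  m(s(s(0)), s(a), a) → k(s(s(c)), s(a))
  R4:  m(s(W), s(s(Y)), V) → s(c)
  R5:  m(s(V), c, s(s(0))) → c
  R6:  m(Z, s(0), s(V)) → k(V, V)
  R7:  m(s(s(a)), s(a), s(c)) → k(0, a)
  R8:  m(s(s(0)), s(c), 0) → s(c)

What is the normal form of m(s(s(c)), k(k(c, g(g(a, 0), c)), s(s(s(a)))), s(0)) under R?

s(c)

1. m(s(s(c)), k(k(c, g(g(a, 0), c)), s(s(s(a)))), s(0))  →  m(s(s(c)), s(s(s(a))), s(0))   [R1 at 2]
2. m(s(s(c)), s(s(s(a))), s(0))  →  s(c)   [R4 at ε]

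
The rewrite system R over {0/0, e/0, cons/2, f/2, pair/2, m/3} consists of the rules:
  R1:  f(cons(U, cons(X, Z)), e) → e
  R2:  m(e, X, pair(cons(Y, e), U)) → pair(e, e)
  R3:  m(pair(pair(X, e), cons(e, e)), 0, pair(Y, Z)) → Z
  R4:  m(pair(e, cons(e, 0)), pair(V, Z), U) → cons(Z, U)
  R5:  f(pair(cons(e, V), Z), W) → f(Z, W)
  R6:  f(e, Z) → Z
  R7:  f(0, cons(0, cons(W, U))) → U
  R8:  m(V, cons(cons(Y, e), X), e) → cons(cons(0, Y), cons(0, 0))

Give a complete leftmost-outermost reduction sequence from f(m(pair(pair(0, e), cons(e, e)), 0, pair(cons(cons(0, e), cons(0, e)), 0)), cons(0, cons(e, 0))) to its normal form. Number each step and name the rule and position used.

1. f(m(pair(pair(0, e), cons(e, e)), 0, pair(cons(cons(0, e), cons(0, e)), 0)), cons(0, cons(e, 0)))  →  f(0, cons(0, cons(e, 0)))   [R3 at 1]
2. f(0, cons(0, cons(e, 0)))  →  0   [R7 at ε]

0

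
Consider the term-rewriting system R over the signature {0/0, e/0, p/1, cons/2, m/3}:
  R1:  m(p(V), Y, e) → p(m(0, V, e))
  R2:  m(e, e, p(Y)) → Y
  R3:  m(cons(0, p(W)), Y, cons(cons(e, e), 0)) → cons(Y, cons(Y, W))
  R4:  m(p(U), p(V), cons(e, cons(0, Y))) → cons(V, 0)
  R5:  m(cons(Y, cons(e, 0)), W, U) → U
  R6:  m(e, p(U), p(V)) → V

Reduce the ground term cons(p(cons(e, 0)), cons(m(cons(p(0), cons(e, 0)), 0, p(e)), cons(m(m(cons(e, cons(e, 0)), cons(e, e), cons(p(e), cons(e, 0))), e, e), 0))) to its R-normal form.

1. cons(p(cons(e, 0)), cons(m(cons(p(0), cons(e, 0)), 0, p(e)), cons(m(m(cons(e, cons(e, 0)), cons(e, e), cons(p(e), cons(e, 0))), e, e), 0)))  →  cons(p(cons(e, 0)), cons(p(e), cons(m(m(cons(e, cons(e, 0)), cons(e, e), cons(p(e), cons(e, 0))), e, e), 0)))   [R5 at 2.1]
2. cons(p(cons(e, 0)), cons(p(e), cons(m(m(cons(e, cons(e, 0)), cons(e, e), cons(p(e), cons(e, 0))), e, e), 0)))  →  cons(p(cons(e, 0)), cons(p(e), cons(m(cons(p(e), cons(e, 0)), e, e), 0)))   [R5 at 2.2.1.1]
3. cons(p(cons(e, 0)), cons(p(e), cons(m(cons(p(e), cons(e, 0)), e, e), 0)))  →  cons(p(cons(e, 0)), cons(p(e), cons(e, 0)))   [R5 at 2.2.1]

cons(p(cons(e, 0)), cons(p(e), cons(e, 0)))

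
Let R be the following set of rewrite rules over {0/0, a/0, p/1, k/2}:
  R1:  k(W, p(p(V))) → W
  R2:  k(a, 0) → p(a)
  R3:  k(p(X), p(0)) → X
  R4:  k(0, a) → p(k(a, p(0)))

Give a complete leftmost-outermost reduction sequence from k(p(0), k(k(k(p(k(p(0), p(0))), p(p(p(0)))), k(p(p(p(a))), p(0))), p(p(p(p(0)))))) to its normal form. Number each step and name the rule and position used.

0

1. k(p(0), k(k(k(p(k(p(0), p(0))), p(p(p(0)))), k(p(p(p(a))), p(0))), p(p(p(p(0))))))  →  k(p(0), k(k(p(k(p(0), p(0))), p(p(p(0)))), k(p(p(p(a))), p(0))))   [R1 at 2]
2. k(p(0), k(k(p(k(p(0), p(0))), p(p(p(0)))), k(p(p(p(a))), p(0))))  →  k(p(0), k(p(k(p(0), p(0))), k(p(p(p(a))), p(0))))   [R1 at 2.1]
3. k(p(0), k(p(k(p(0), p(0))), k(p(p(p(a))), p(0))))  →  k(p(0), k(p(0), k(p(p(p(a))), p(0))))   [R3 at 2.1.1]
4. k(p(0), k(p(0), k(p(p(p(a))), p(0))))  →  k(p(0), k(p(0), p(p(a))))   [R3 at 2.2]
5. k(p(0), k(p(0), p(p(a))))  →  k(p(0), p(0))   [R1 at 2]
6. k(p(0), p(0))  →  0   [R3 at ε]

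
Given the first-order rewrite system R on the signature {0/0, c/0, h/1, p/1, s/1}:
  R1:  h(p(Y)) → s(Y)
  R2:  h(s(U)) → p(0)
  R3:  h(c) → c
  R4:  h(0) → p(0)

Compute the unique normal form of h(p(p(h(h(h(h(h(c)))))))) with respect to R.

1. h(p(p(h(h(h(h(h(c))))))))  →  s(p(h(h(h(h(h(c)))))))   [R1 at ε]
2. s(p(h(h(h(h(h(c)))))))  →  s(p(h(h(h(h(c))))))   [R3 at 1.1.1.1.1.1]
3. s(p(h(h(h(h(c))))))  →  s(p(h(h(h(c)))))   [R3 at 1.1.1.1.1]
4. s(p(h(h(h(c)))))  →  s(p(h(h(c))))   [R3 at 1.1.1.1]
5. s(p(h(h(c))))  →  s(p(h(c)))   [R3 at 1.1.1]
6. s(p(h(c)))  →  s(p(c))   [R3 at 1.1]

s(p(c))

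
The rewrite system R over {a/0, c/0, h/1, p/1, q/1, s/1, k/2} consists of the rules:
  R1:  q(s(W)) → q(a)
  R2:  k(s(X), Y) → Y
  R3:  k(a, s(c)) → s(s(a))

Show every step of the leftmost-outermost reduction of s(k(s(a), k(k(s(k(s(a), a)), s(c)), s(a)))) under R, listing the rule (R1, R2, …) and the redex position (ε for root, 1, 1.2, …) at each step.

s(s(a))

1. s(k(s(a), k(k(s(k(s(a), a)), s(c)), s(a))))  →  s(k(k(s(k(s(a), a)), s(c)), s(a)))   [R2 at 1]
2. s(k(k(s(k(s(a), a)), s(c)), s(a)))  →  s(k(s(c), s(a)))   [R2 at 1.1]
3. s(k(s(c), s(a)))  →  s(s(a))   [R2 at 1]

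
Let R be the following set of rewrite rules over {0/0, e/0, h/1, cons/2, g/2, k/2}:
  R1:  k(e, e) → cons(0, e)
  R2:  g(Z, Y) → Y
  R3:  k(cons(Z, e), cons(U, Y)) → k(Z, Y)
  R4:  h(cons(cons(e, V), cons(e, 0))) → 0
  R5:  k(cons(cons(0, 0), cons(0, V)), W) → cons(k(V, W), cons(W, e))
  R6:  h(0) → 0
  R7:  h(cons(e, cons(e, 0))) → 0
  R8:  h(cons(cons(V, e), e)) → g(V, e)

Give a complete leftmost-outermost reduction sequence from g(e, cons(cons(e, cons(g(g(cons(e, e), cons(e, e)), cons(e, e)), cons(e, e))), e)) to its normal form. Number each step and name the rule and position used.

cons(cons(e, cons(cons(e, e), cons(e, e))), e)

1. g(e, cons(cons(e, cons(g(g(cons(e, e), cons(e, e)), cons(e, e)), cons(e, e))), e))  →  cons(cons(e, cons(g(g(cons(e, e), cons(e, e)), cons(e, e)), cons(e, e))), e)   [R2 at ε]
2. cons(cons(e, cons(g(g(cons(e, e), cons(e, e)), cons(e, e)), cons(e, e))), e)  →  cons(cons(e, cons(cons(e, e), cons(e, e))), e)   [R2 at 1.2.1]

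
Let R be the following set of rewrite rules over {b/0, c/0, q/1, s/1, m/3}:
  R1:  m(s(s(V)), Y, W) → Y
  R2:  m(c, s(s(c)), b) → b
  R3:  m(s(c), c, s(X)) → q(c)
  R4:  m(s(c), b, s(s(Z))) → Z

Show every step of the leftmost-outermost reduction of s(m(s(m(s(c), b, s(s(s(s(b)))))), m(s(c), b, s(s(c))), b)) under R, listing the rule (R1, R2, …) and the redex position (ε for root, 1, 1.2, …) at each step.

s(c)

1. s(m(s(m(s(c), b, s(s(s(s(b)))))), m(s(c), b, s(s(c))), b))  →  s(m(s(s(s(b))), m(s(c), b, s(s(c))), b))   [R4 at 1.1.1]
2. s(m(s(s(s(b))), m(s(c), b, s(s(c))), b))  →  s(m(s(c), b, s(s(c))))   [R1 at 1]
3. s(m(s(c), b, s(s(c))))  →  s(c)   [R4 at 1]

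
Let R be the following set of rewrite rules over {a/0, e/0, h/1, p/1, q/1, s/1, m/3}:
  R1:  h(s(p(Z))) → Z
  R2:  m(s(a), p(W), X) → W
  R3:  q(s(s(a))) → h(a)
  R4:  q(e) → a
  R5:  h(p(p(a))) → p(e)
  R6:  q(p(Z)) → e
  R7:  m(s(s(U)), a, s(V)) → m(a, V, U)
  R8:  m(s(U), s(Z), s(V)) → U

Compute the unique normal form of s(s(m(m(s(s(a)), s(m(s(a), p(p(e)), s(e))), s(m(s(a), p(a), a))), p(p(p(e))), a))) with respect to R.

s(s(p(p(e))))

1. s(s(m(m(s(s(a)), s(m(s(a), p(p(e)), s(e))), s(m(s(a), p(a), a))), p(p(p(e))), a)))  →  s(s(m(s(a), p(p(p(e))), a)))   [R8 at 1.1.1]
2. s(s(m(s(a), p(p(p(e))), a)))  →  s(s(p(p(e))))   [R2 at 1.1]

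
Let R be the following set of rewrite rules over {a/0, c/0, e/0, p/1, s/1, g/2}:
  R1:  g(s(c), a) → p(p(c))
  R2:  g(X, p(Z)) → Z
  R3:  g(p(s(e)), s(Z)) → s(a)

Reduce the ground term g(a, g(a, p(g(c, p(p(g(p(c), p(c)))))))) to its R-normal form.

c

1. g(a, g(a, p(g(c, p(p(g(p(c), p(c))))))))  →  g(a, g(c, p(p(g(p(c), p(c))))))   [R2 at 2]
2. g(a, g(c, p(p(g(p(c), p(c))))))  →  g(a, p(g(p(c), p(c))))   [R2 at 2]
3. g(a, p(g(p(c), p(c))))  →  g(p(c), p(c))   [R2 at ε]
4. g(p(c), p(c))  →  c   [R2 at ε]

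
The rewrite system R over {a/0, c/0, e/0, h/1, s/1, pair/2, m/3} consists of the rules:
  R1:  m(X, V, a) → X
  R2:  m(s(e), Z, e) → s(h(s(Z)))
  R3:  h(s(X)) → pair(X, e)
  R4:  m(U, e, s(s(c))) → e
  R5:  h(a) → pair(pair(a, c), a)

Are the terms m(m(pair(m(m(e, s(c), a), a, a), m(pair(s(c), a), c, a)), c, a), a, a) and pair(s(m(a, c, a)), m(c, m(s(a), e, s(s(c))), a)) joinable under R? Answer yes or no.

no — NF(t₁) = pair(e, pair(s(c), a)), NF(t₂) = pair(s(a), c)

Reduce t₁ = m(m(pair(m(m(e, s(c), a), a, a), m(pair(s(c), a), c, a)), c, a), a, a):
1. m(m(pair(m(m(e, s(c), a), a, a), m(pair(s(c), a), c, a)), c, a), a, a)  →  m(pair(m(m(e, s(c), a), a, a), m(pair(s(c), a), c, a)), c, a)   [R1 at ε]
2. m(pair(m(m(e, s(c), a), a, a), m(pair(s(c), a), c, a)), c, a)  →  pair(m(m(e, s(c), a), a, a), m(pair(s(c), a), c, a))   [R1 at ε]
3. pair(m(m(e, s(c), a), a, a), m(pair(s(c), a), c, a))  →  pair(m(e, s(c), a), m(pair(s(c), a), c, a))   [R1 at 1]
4. pair(m(e, s(c), a), m(pair(s(c), a), c, a))  →  pair(e, m(pair(s(c), a), c, a))   [R1 at 1]
5. pair(e, m(pair(s(c), a), c, a))  →  pair(e, pair(s(c), a))   [R1 at 2]

Reduce t₂ = pair(s(m(a, c, a)), m(c, m(s(a), e, s(s(c))), a)):
1. pair(s(m(a, c, a)), m(c, m(s(a), e, s(s(c))), a))  →  pair(s(a), m(c, m(s(a), e, s(s(c))), a))   [R1 at 1.1]
2. pair(s(a), m(c, m(s(a), e, s(s(c))), a))  →  pair(s(a), c)   [R1 at 2]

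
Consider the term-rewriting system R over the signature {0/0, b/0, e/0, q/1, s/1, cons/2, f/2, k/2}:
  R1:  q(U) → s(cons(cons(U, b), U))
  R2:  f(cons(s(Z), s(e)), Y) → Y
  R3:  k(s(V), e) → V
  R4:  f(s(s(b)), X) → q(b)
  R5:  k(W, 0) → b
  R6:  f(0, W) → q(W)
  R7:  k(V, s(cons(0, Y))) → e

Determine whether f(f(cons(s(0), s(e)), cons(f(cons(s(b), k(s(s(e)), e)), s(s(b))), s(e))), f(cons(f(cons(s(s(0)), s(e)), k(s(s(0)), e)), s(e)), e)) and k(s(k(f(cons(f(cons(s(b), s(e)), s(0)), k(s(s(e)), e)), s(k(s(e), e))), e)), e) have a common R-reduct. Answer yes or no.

yes — NF(t₁) = e, NF(t₂) = e

Reduce t₁ = f(f(cons(s(0), s(e)), cons(f(cons(s(b), k(s(s(e)), e)), s(s(b))), s(e))), f(cons(f(cons(s(s(0)), s(e)), k(s(s(0)), e)), s(e)), e)):
1. f(f(cons(s(0), s(e)), cons(f(cons(s(b), k(s(s(e)), e)), s(s(b))), s(e))), f(cons(f(cons(s(s(0)), s(e)), k(s(s(0)), e)), s(e)), e))  →  f(cons(f(cons(s(b), k(s(s(e)), e)), s(s(b))), s(e)), f(cons(f(cons(s(s(0)), s(e)), k(s(s(0)), e)), s(e)), e))   [R2 at 1]
2. f(cons(f(cons(s(b), k(s(s(e)), e)), s(s(b))), s(e)), f(cons(f(cons(s(s(0)), s(e)), k(s(s(0)), e)), s(e)), e))  →  f(cons(f(cons(s(b), s(e)), s(s(b))), s(e)), f(cons(f(cons(s(s(0)), s(e)), k(s(s(0)), e)), s(e)), e))   [R3 at 1.1.1.2]
3. f(cons(f(cons(s(b), s(e)), s(s(b))), s(e)), f(cons(f(cons(s(s(0)), s(e)), k(s(s(0)), e)), s(e)), e))  →  f(cons(s(s(b)), s(e)), f(cons(f(cons(s(s(0)), s(e)), k(s(s(0)), e)), s(e)), e))   [R2 at 1.1]
4. f(cons(s(s(b)), s(e)), f(cons(f(cons(s(s(0)), s(e)), k(s(s(0)), e)), s(e)), e))  →  f(cons(f(cons(s(s(0)), s(e)), k(s(s(0)), e)), s(e)), e)   [R2 at ε]
5. f(cons(f(cons(s(s(0)), s(e)), k(s(s(0)), e)), s(e)), e)  →  f(cons(k(s(s(0)), e), s(e)), e)   [R2 at 1.1]
6. f(cons(k(s(s(0)), e), s(e)), e)  →  f(cons(s(0), s(e)), e)   [R3 at 1.1]
7. f(cons(s(0), s(e)), e)  →  e   [R2 at ε]

Reduce t₂ = k(s(k(f(cons(f(cons(s(b), s(e)), s(0)), k(s(s(e)), e)), s(k(s(e), e))), e)), e):
1. k(s(k(f(cons(f(cons(s(b), s(e)), s(0)), k(s(s(e)), e)), s(k(s(e), e))), e)), e)  →  k(f(cons(f(cons(s(b), s(e)), s(0)), k(s(s(e)), e)), s(k(s(e), e))), e)   [R3 at ε]
2. k(f(cons(f(cons(s(b), s(e)), s(0)), k(s(s(e)), e)), s(k(s(e), e))), e)  →  k(f(cons(s(0), k(s(s(e)), e)), s(k(s(e), e))), e)   [R2 at 1.1.1]
3. k(f(cons(s(0), k(s(s(e)), e)), s(k(s(e), e))), e)  →  k(f(cons(s(0), s(e)), s(k(s(e), e))), e)   [R3 at 1.1.2]
4. k(f(cons(s(0), s(e)), s(k(s(e), e))), e)  →  k(s(k(s(e), e)), e)   [R2 at 1]
5. k(s(k(s(e), e)), e)  →  k(s(e), e)   [R3 at ε]
6. k(s(e), e)  →  e   [R3 at ε]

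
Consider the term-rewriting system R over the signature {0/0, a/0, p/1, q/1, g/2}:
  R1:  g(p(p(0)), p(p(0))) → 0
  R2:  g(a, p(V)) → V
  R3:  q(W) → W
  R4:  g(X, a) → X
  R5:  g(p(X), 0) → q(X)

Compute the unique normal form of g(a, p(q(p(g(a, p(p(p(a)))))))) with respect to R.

p(p(p(a)))

1. g(a, p(q(p(g(a, p(p(p(a))))))))  →  q(p(g(a, p(p(p(a))))))   [R2 at ε]
2. q(p(g(a, p(p(p(a))))))  →  p(g(a, p(p(p(a)))))   [R3 at ε]
3. p(g(a, p(p(p(a)))))  →  p(p(p(a)))   [R2 at 1]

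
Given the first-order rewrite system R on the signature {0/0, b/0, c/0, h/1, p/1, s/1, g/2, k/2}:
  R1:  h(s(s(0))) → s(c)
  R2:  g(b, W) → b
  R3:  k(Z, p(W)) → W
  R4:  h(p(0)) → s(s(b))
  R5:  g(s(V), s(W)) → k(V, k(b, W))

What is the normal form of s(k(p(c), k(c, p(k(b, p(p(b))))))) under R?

s(b)

1. s(k(p(c), k(c, p(k(b, p(p(b)))))))  →  s(k(p(c), k(b, p(p(b)))))   [R3 at 1.2]
2. s(k(p(c), k(b, p(p(b)))))  →  s(k(p(c), p(b)))   [R3 at 1.2]
3. s(k(p(c), p(b)))  →  s(b)   [R3 at 1]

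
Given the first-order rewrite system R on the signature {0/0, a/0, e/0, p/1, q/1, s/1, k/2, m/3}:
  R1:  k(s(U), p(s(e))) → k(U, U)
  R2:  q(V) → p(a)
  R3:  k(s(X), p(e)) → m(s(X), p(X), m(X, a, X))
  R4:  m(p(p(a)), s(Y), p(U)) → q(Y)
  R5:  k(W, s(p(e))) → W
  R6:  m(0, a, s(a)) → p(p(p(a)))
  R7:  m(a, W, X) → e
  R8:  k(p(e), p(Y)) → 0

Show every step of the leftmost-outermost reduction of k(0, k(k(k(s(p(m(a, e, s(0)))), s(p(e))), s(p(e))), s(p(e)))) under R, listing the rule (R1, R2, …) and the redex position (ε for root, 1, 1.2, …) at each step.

1. k(0, k(k(k(s(p(m(a, e, s(0)))), s(p(e))), s(p(e))), s(p(e))))  →  k(0, k(k(s(p(m(a, e, s(0)))), s(p(e))), s(p(e))))   [R5 at 2]
2. k(0, k(k(s(p(m(a, e, s(0)))), s(p(e))), s(p(e))))  →  k(0, k(s(p(m(a, e, s(0)))), s(p(e))))   [R5 at 2]
3. k(0, k(s(p(m(a, e, s(0)))), s(p(e))))  →  k(0, s(p(m(a, e, s(0)))))   [R5 at 2]
4. k(0, s(p(m(a, e, s(0)))))  →  k(0, s(p(e)))   [R7 at 2.1.1]
5. k(0, s(p(e)))  →  0   [R5 at ε]

0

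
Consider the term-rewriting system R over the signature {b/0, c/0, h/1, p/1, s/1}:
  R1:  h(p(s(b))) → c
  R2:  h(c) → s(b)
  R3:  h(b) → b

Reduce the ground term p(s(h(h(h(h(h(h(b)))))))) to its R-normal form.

p(s(b))

1. p(s(h(h(h(h(h(h(b))))))))  →  p(s(h(h(h(h(h(b)))))))   [R3 at 1.1.1.1.1.1.1]
2. p(s(h(h(h(h(h(b)))))))  →  p(s(h(h(h(h(b))))))   [R3 at 1.1.1.1.1.1]
3. p(s(h(h(h(h(b))))))  →  p(s(h(h(h(b)))))   [R3 at 1.1.1.1.1]
4. p(s(h(h(h(b)))))  →  p(s(h(h(b))))   [R3 at 1.1.1.1]
5. p(s(h(h(b))))  →  p(s(h(b)))   [R3 at 1.1.1]
6. p(s(h(b)))  →  p(s(b))   [R3 at 1.1]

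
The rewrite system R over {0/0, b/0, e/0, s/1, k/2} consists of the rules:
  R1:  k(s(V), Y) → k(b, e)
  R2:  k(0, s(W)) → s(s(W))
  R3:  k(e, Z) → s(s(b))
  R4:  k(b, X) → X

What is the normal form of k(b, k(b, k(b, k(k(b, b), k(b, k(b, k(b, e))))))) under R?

1. k(b, k(b, k(b, k(k(b, b), k(b, k(b, k(b, e)))))))  →  k(b, k(b, k(k(b, b), k(b, k(b, k(b, e))))))   [R4 at ε]
2. k(b, k(b, k(k(b, b), k(b, k(b, k(b, e))))))  →  k(b, k(k(b, b), k(b, k(b, k(b, e)))))   [R4 at ε]
3. k(b, k(k(b, b), k(b, k(b, k(b, e)))))  →  k(k(b, b), k(b, k(b, k(b, e))))   [R4 at ε]
4. k(k(b, b), k(b, k(b, k(b, e))))  →  k(b, k(b, k(b, k(b, e))))   [R4 at 1]
5. k(b, k(b, k(b, k(b, e))))  →  k(b, k(b, k(b, e)))   [R4 at ε]
6. k(b, k(b, k(b, e)))  →  k(b, k(b, e))   [R4 at ε]
7. k(b, k(b, e))  →  k(b, e)   [R4 at ε]
8. k(b, e)  →  e   [R4 at ε]

e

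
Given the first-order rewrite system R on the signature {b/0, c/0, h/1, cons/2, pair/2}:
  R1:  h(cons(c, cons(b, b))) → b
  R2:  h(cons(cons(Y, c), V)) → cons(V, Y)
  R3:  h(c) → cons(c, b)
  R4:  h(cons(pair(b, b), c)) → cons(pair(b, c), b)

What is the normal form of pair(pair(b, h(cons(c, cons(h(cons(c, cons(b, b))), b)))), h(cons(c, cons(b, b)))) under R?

pair(pair(b, b), b)

1. pair(pair(b, h(cons(c, cons(h(cons(c, cons(b, b))), b)))), h(cons(c, cons(b, b))))  →  pair(pair(b, h(cons(c, cons(b, b)))), h(cons(c, cons(b, b))))   [R1 at 1.2.1.2.1]
2. pair(pair(b, h(cons(c, cons(b, b)))), h(cons(c, cons(b, b))))  →  pair(pair(b, b), h(cons(c, cons(b, b))))   [R1 at 1.2]
3. pair(pair(b, b), h(cons(c, cons(b, b))))  →  pair(pair(b, b), b)   [R1 at 2]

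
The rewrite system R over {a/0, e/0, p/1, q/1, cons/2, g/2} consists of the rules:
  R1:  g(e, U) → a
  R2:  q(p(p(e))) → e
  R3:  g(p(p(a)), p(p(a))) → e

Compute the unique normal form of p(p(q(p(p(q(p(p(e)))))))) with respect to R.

1. p(p(q(p(p(q(p(p(e))))))))  →  p(p(q(p(p(e)))))   [R2 at 1.1.1.1.1]
2. p(p(q(p(p(e)))))  →  p(p(e))   [R2 at 1.1]

p(p(e))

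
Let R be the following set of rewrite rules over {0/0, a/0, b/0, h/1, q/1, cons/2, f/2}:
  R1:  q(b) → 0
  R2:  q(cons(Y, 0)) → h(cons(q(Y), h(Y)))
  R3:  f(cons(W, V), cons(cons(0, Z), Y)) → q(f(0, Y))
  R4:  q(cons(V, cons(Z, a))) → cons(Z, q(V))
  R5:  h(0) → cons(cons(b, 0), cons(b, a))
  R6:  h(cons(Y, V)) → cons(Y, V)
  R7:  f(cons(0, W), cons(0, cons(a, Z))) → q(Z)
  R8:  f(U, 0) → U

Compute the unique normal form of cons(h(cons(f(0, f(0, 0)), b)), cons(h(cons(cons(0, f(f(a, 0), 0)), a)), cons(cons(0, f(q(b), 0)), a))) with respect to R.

cons(cons(0, b), cons(cons(cons(0, a), a), cons(cons(0, 0), a)))

1. cons(h(cons(f(0, f(0, 0)), b)), cons(h(cons(cons(0, f(f(a, 0), 0)), a)), cons(cons(0, f(q(b), 0)), a)))  →  cons(cons(f(0, f(0, 0)), b), cons(h(cons(cons(0, f(f(a, 0), 0)), a)), cons(cons(0, f(q(b), 0)), a)))   [R6 at 1]
2. cons(cons(f(0, f(0, 0)), b), cons(h(cons(cons(0, f(f(a, 0), 0)), a)), cons(cons(0, f(q(b), 0)), a)))  →  cons(cons(f(0, 0), b), cons(h(cons(cons(0, f(f(a, 0), 0)), a)), cons(cons(0, f(q(b), 0)), a)))   [R8 at 1.1.2]
3. cons(cons(f(0, 0), b), cons(h(cons(cons(0, f(f(a, 0), 0)), a)), cons(cons(0, f(q(b), 0)), a)))  →  cons(cons(0, b), cons(h(cons(cons(0, f(f(a, 0), 0)), a)), cons(cons(0, f(q(b), 0)), a)))   [R8 at 1.1]
4. cons(cons(0, b), cons(h(cons(cons(0, f(f(a, 0), 0)), a)), cons(cons(0, f(q(b), 0)), a)))  →  cons(cons(0, b), cons(cons(cons(0, f(f(a, 0), 0)), a), cons(cons(0, f(q(b), 0)), a)))   [R6 at 2.1]
5. cons(cons(0, b), cons(cons(cons(0, f(f(a, 0), 0)), a), cons(cons(0, f(q(b), 0)), a)))  →  cons(cons(0, b), cons(cons(cons(0, f(a, 0)), a), cons(cons(0, f(q(b), 0)), a)))   [R8 at 2.1.1.2]
6. cons(cons(0, b), cons(cons(cons(0, f(a, 0)), a), cons(cons(0, f(q(b), 0)), a)))  →  cons(cons(0, b), cons(cons(cons(0, a), a), cons(cons(0, f(q(b), 0)), a)))   [R8 at 2.1.1.2]
7. cons(cons(0, b), cons(cons(cons(0, a), a), cons(cons(0, f(q(b), 0)), a)))  →  cons(cons(0, b), cons(cons(cons(0, a), a), cons(cons(0, q(b)), a)))   [R8 at 2.2.1.2]
8. cons(cons(0, b), cons(cons(cons(0, a), a), cons(cons(0, q(b)), a)))  →  cons(cons(0, b), cons(cons(cons(0, a), a), cons(cons(0, 0), a)))   [R1 at 2.2.1.2]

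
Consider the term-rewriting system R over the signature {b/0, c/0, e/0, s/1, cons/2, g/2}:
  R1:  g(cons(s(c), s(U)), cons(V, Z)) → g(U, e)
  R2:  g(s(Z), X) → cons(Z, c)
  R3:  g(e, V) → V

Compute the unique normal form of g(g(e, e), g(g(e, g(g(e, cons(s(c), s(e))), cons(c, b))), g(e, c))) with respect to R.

c

1. g(g(e, e), g(g(e, g(g(e, cons(s(c), s(e))), cons(c, b))), g(e, c)))  →  g(e, g(g(e, g(g(e, cons(s(c), s(e))), cons(c, b))), g(e, c)))   [R3 at 1]
2. g(e, g(g(e, g(g(e, cons(s(c), s(e))), cons(c, b))), g(e, c)))  →  g(g(e, g(g(e, cons(s(c), s(e))), cons(c, b))), g(e, c))   [R3 at ε]
3. g(g(e, g(g(e, cons(s(c), s(e))), cons(c, b))), g(e, c))  →  g(g(g(e, cons(s(c), s(e))), cons(c, b)), g(e, c))   [R3 at 1]
4. g(g(g(e, cons(s(c), s(e))), cons(c, b)), g(e, c))  →  g(g(cons(s(c), s(e)), cons(c, b)), g(e, c))   [R3 at 1.1]
5. g(g(cons(s(c), s(e)), cons(c, b)), g(e, c))  →  g(g(e, e), g(e, c))   [R1 at 1]
6. g(g(e, e), g(e, c))  →  g(e, g(e, c))   [R3 at 1]
7. g(e, g(e, c))  →  g(e, c)   [R3 at ε]
8. g(e, c)  →  c   [R3 at ε]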